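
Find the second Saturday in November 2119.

November 11, 2119

November 1, 2119 is a Wednesday.
The first Saturday is therefore November 4 (3 days later).
The second Saturday is 4 + 1×7 = November 11.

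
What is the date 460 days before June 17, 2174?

March 14, 2173

−365 (one year) → Jun 17, 2173 (95 left).
−17 → May 31, 2173 (end of May, 31 days; 78 left).
−31 → Apr 30, 2173 (end of Apr, 30 days; 47 left).
−30 → Mar 31, 2173 (end of Mar, 31 days; 17 left).
−17 → Mar 14, 2173.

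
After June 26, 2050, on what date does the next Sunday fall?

Jun 26, 2050 is a Sunday.
From Sunday to the next Sunday is 7 days.
Jun 26, 2050 + 7 = Jul 3, 2050.

July 3, 2050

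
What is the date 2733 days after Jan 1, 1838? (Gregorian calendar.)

+365 (one year) → Jan 1, 1839 (2368 left).
+365 (one year) → Jan 1, 1840 (2003 left).
+366 (one year; includes Feb 29, 1840) → Jan 1, 1841 (1637 left).
+365 (one year) → Jan 1, 1842 (1272 left).
+365 (one year) → Jan 1, 1843 (907 left).
+365 (one year) → Jan 1, 1844 (542 left).
+366 (one year; includes Feb 29, 1844) → Jan 1, 1845 (176 left).
Jan has 31 days: +31 → Feb 1, 1845 (145 left).
Feb has 28 days: +28 → Mar 1, 1845 (117 left).
Mar has 31 days: +31 → Apr 1, 1845 (86 left).
Apr has 30 days: +30 → May 1, 1845 (56 left).
May has 31 days: +31 → Jun 1, 1845 (25 left).
+25 → Jun 26, 1845.

June 26, 1845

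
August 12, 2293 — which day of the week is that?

Saturday

Doomsday rule: the anchor day for the 2200s is Friday. For year 93: 93÷12 = 7 r 9, and 9÷4 = 2, so 7+9+2 = 18.
Friday + 18 ≡ Tuesday — that's 2293's doomsday.
In August the doomsday date is Aug 8.
Aug 12 is 4 days after Aug 8; 4 mod 7 = 4, so Tuesday + 4 = Saturday.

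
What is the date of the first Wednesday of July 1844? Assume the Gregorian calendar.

July 3, 1844

July 1, 1844 is a Monday.
The first Wednesday is therefore July 3 (2 days later).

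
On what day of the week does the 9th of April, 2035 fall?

Monday

Doomsday rule: the anchor day for the 2000s is Tuesday. For year 35: 35÷12 = 2 r 11, and 11÷4 = 2, so 2+11+2 = 15.
Tuesday + 15 ≡ Wednesday — that's 2035's doomsday.
In April the doomsday date is Apr 4.
Apr 9 is 5 days after Apr 4; 5 mod 7 = 5, so Wednesday + 5 = Monday.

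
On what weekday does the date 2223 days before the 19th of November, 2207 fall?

Sunday

First find the weekday of Nov 19, 2207. Doomsday rule: the anchor day for the 2200s is Friday. For year 07: 7÷12 = 0 r 7, and 7÷4 = 1, so 0+7+1 = 8.
Friday + 8 ≡ Saturday — that's 2207's doomsday.
In November the doomsday date is Nov 7.
Nov 19 is 12 days after Nov 7; 12 mod 7 = 5, so Saturday + 5 = Thursday.
2223 mod 7 = 4, so 2223 days before a Thursday is Thursday − 4 = Sunday.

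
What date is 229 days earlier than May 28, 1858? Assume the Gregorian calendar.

−28 → Apr 30, 1858 (end of Apr, 30 days; 201 left).
−30 → Mar 31, 1858 (end of Mar, 31 days; 171 left).
−31 → Feb 28, 1858 (end of Feb, 28 days; 140 left).
−28 → Jan 31, 1858 (end of Jan, 31 days; 112 left).
−31 → Dec 31, 1857 (end of Dec, 31 days; 81 left).
−31 → Nov 30, 1857 (end of Nov, 30 days; 50 left).
−30 → Oct 31, 1857 (end of Oct, 31 days; 20 left).
−20 → Oct 11, 1857.

October 11, 1857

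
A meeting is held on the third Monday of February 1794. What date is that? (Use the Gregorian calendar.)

February 17, 1794

February 1, 1794 is a Saturday.
The first Monday is therefore February 3 (2 days later).
The third Monday is 3 + 2×7 = February 17.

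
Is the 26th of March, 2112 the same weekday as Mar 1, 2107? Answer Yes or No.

No

From Mar 1, 2107 to Mar 26, 2112 is 1852 days.
1852 mod 7 = 4, so they are different weekdays.
(Mar 1, 2107 is a Tuesday; Mar 26, 2112 is a Saturday.)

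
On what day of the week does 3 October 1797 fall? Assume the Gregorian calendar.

Doomsday rule: the anchor day for the 1700s is Sunday. For year 97: 97÷12 = 8 r 1, and 1÷4 = 0, so 8+1+0 = 9.
Sunday + 9 ≡ Tuesday — that's 1797's doomsday.
In October the doomsday date is Oct 10.
Oct 3 is 7 days before Oct 10; 7 mod 7 = 0, so Tuesday − 0 = Tuesday.

Tuesday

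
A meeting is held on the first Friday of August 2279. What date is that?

August 1, 2279 is a Friday.
The first Friday is therefore August 1 (same day).

August 1, 2279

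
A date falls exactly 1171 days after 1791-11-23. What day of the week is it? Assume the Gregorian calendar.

Nov 23, 1791 is a Wednesday.
1171 mod 7 = 2, so 1171 days after a Wednesday is Wednesday + 2 = Friday.

Friday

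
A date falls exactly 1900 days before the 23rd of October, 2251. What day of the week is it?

First find the weekday of Oct 23, 2251. Doomsday rule: the anchor day for the 2200s is Friday. For year 51: 51÷12 = 4 r 3, and 3÷4 = 0, so 4+3+0 = 7.
Friday + 7 ≡ Friday — that's 2251's doomsday.
In October the doomsday date is Oct 10.
Oct 23 is 13 days after Oct 10; 13 mod 7 = 6, so Friday + 6 = Thursday.
1900 mod 7 = 3, so 1900 days before a Thursday is Thursday − 3 = Monday.

Monday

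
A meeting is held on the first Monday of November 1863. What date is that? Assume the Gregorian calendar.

November 1, 1863 is a Sunday.
The first Monday is therefore November 2 (1 days later).

November 2, 1863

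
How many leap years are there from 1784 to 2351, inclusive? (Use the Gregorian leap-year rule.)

137

Multiples of 4 in [1784,2351]: 142.
Of those, multiples of 100: 6 (not leap unless ÷400).
Multiples of 400: 1.
Leap years = 142 − 6 + 1 = 137.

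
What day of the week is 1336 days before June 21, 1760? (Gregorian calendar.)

First find the weekday of Jun 21, 1760. Doomsday rule: the anchor day for the 1700s is Sunday. For year 60: 60÷12 = 5 r 0, and 0÷4 = 0, so 5+0+0 = 5.
Sunday + 5 ≡ Friday — that's 1760's doomsday.
In June the doomsday date is Jun 6.
Jun 21 is 15 days after Jun 6; 15 mod 7 = 1, so Friday + 1 = Saturday.
1336 mod 7 = 6, so 1336 days before a Saturday is Saturday − 6 = Sunday.

Sunday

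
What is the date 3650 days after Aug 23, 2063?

August 20, 2073

+366 (one year; includes Feb 29, 2064) → Aug 23, 2064 (3284 left).
+365 (one year) → Aug 23, 2065 (2919 left).
+365 (one year) → Aug 23, 2066 (2554 left).
+365 (one year) → Aug 23, 2067 (2189 left).
+366 (one year; includes Feb 29, 2068) → Aug 23, 2068 (1823 left).
+365 (one year) → Aug 23, 2069 (1458 left).
+365 (one year) → Aug 23, 2070 (1093 left).
+365 (one year) → Aug 23, 2071 (728 left).
+366 (one year; includes Feb 29, 2072) → Aug 23, 2072 (362 left).
Aug has 31 days: +9 → Sep 1, 2072 (353 left).
Sep has 30 days: +30 → Oct 1, 2072 (323 left).
Oct has 31 days: +31 → Nov 1, 2072 (292 left).
Nov has 30 days: +30 → Dec 1, 2072 (262 left).
Dec has 31 days: +31 → Jan 1, 2073 (231 left).
Jan has 31 days: +31 → Feb 1, 2073 (200 left).
Feb has 28 days: +28 → Mar 1, 2073 (172 left).
Mar has 31 days: +31 → Apr 1, 2073 (141 left).
Apr has 30 days: +30 → May 1, 2073 (111 left).
May has 31 days: +31 → Jun 1, 2073 (80 left).
Jun has 30 days: +30 → Jul 1, 2073 (50 left).
Jul has 31 days: +31 → Aug 1, 2073 (19 left).
+19 → Aug 20, 2073.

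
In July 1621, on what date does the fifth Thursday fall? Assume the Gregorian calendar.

July 1, 1621 is a Thursday.
The first Thursday is therefore July 1 (same day).
The fifth Thursday is 1 + 4×7 = July 29.

July 29, 1621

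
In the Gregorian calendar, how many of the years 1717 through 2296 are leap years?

Multiples of 4 in [1717,2296]: 145.
Of those, multiples of 100: 5 (not leap unless ÷400).
Multiples of 400: 1.
Leap years = 145 − 5 + 1 = 141.

141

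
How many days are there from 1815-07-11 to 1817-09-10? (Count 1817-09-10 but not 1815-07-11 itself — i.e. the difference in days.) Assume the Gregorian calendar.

792

Jul 11, 1815 → Jul 11, 1816: 366 days (Feb 29, 1816 is in that span).
Jul 11, 1816 → Jul 11, 1817: 365 days.
Jul 11, 1817 → Aug 11, 1817: 31 days (July has 31).
Aug 11, 1817 → Sep 10, 1817: 30 days.
Total: 792 days.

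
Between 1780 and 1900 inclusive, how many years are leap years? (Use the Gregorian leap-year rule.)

29

Multiples of 4 in [1780,1900]: 31.
Of those, multiples of 100: 2 (not leap unless ÷400).
Multiples of 400: 0.
Leap years = 31 − 2 + 0 = 29.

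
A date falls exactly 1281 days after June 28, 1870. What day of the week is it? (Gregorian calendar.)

Jun 28, 1870 is a Tuesday.
1281 mod 7 = 0, so 1281 days after a Tuesday is Tuesday + 0 = Tuesday.

Tuesday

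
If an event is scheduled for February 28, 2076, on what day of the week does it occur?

Doomsday rule: the anchor day for the 2000s is Tuesday. For year 76: 76÷12 = 6 r 4, and 4÷4 = 1, so 6+4+1 = 11.
Tuesday + 11 ≡ Saturday — that's 2076's doomsday.
In February the doomsday date is Feb 29 (2076 is a leap year (divisible by 4)).
Feb 28 is 1 day before Feb 29; 1 mod 7 = 1, so Saturday − 1 = Friday.

Friday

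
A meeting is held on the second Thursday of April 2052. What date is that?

April 1, 2052 is a Monday.
The first Thursday is therefore April 4 (3 days later).
The second Thursday is 4 + 1×7 = April 11.

April 11, 2052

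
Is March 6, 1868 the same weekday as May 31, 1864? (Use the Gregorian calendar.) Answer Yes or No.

From May 31, 1864 to Mar 6, 1868 is 1375 days.
1375 mod 7 = 3, so they are different weekdays.
(May 31, 1864 is a Tuesday; Mar 6, 1868 is a Friday.)

No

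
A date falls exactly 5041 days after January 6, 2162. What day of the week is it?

Thursday

First find the weekday of Jan 6, 2162. Doomsday rule: the anchor day for the 2100s is Sunday. For year 62: 62÷12 = 5 r 2, and 2÷4 = 0, so 5+2+0 = 7.
Sunday + 7 ≡ Sunday — that's 2162's doomsday.
In January the doomsday date is Jan 3 (2162 is not a leap year).
Jan 6 is 3 days after Jan 3; 3 mod 7 = 3, so Sunday + 3 = Wednesday.
5041 mod 7 = 1, so 5041 days after a Wednesday is Wednesday + 1 = Thursday.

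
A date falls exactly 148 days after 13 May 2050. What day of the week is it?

Saturday

May 13, 2050 is a Friday.
148 mod 7 = 1, so 148 days after a Friday is Friday + 1 = Saturday.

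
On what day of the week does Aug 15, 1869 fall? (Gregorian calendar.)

Sunday

Doomsday rule: the anchor day for the 1800s is Friday. For year 69: 69÷12 = 5 r 9, and 9÷4 = 2, so 5+9+2 = 16.
Friday + 16 ≡ Sunday — that's 1869's doomsday.
In August the doomsday date is Aug 8.
Aug 15 is 7 days after Aug 8; 7 mod 7 = 0, so Sunday + 0 = Sunday.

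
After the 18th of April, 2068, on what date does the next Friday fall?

Apr 18, 2068 is a Wednesday.
From Wednesday to the next Friday is 2 days.
Apr 18, 2068 + 2 = Apr 20, 2068.

April 20, 2068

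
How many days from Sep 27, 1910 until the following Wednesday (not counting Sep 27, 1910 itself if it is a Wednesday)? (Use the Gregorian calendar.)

1

Sep 27, 1910 is a Tuesday.
From Tuesday to the next Wednesday is 1 day.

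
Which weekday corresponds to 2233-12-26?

Doomsday rule: the anchor day for the 2200s is Friday. For year 33: 33÷12 = 2 r 9, and 9÷4 = 2, so 2+9+2 = 13.
Friday + 13 ≡ Thursday — that's 2233's doomsday.
In December the doomsday date is Dec 12.
Dec 26 is 14 days after Dec 12; 14 mod 7 = 0, so Thursday + 0 = Thursday.

Thursday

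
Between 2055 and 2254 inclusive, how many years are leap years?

Multiples of 4 in [2055,2254]: 50.
Of those, multiples of 100: 2 (not leap unless ÷400).
Multiples of 400: 0.
Leap years = 50 − 2 + 0 = 48.

48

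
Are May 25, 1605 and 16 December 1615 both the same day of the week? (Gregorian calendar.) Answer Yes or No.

Yes

From May 25, 1605 to Dec 16, 1615 is 3857 days.
3857 mod 7 = 0, so they are the same weekday.
(May 25, 1605 is a Wednesday; Dec 16, 1615 is a Wednesday.)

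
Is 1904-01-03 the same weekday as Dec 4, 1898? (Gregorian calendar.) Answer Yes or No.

Yes

From Dec 4, 1898 to Jan 3, 1904 is 1855 days.
1855 mod 7 = 0, so they are the same weekday.
(Dec 4, 1898 is a Sunday; Jan 3, 1904 is a Sunday.)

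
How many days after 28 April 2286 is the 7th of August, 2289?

1197

Apr 28, 2286 → Apr 28, 2287: 365 days.
Apr 28, 2287 → Apr 28, 2288: 366 days (Feb 29, 2288 is in that span).
Apr 28, 2288 → Apr 28, 2289: 365 days.
Apr 28, 2289 → May 28, 2289: 30 days (April has 30).
May 28, 2289 → Jun 28, 2289: 31 days (May has 31).
Jun 28, 2289 → Jul 28, 2289: 30 days (June has 30).
Jul 28, 2289 → Aug 7, 2289: 10 days.
Total: 1197 days.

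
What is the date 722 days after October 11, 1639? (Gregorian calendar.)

+366 (one year; includes Feb 29, 1640) → Oct 11, 1640 (356 left).
Oct has 31 days: +21 → Nov 1, 1640 (335 left).
Nov has 30 days: +30 → Dec 1, 1640 (305 left).
Dec has 31 days: +31 → Jan 1, 1641 (274 left).
Jan has 31 days: +31 → Feb 1, 1641 (243 left).
Feb has 28 days: +28 → Mar 1, 1641 (215 left).
Mar has 31 days: +31 → Apr 1, 1641 (184 left).
Apr has 30 days: +30 → May 1, 1641 (154 left).
May has 31 days: +31 → Jun 1, 1641 (123 left).
Jun has 30 days: +30 → Jul 1, 1641 (93 left).
Jul has 31 days: +31 → Aug 1, 1641 (62 left).
Aug has 31 days: +31 → Sep 1, 1641 (31 left).
Sep has 30 days: +30 → Oct 1, 1641 (1 left).
+1 → Oct 2, 1641.

October 2, 1641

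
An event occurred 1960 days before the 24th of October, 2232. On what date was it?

June 13, 2227

−366 (one year; includes Feb 29, 2232) → Oct 24, 2231 (1594 left).
−365 (one year) → Oct 24, 2230 (1229 left).
−365 (one year) → Oct 24, 2229 (864 left).
−365 (one year) → Oct 24, 2228 (499 left).
−366 (one year; includes Feb 29, 2228) → Oct 24, 2227 (133 left).
−24 → Sep 30, 2227 (end of Sep, 30 days; 109 left).
−30 → Aug 31, 2227 (end of Aug, 31 days; 79 left).
−31 → Jul 31, 2227 (end of Jul, 31 days; 48 left).
−31 → Jun 30, 2227 (end of Jun, 30 days; 17 left).
−17 → Jun 13, 2227.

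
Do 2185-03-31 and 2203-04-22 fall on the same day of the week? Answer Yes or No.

No

From Mar 31, 2185 to Apr 22, 2203 is 6595 days.
6595 mod 7 = 1, so they are different weekdays.
(Mar 31, 2185 is a Thursday; Apr 22, 2203 is a Friday.)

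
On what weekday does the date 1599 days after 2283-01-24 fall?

Saturday

First find the weekday of Jan 24, 2283. Doomsday rule: the anchor day for the 2200s is Friday. For year 83: 83÷12 = 6 r 11, and 11÷4 = 2, so 6+11+2 = 19.
Friday + 19 ≡ Wednesday — that's 2283's doomsday.
In January the doomsday date is Jan 3 (2283 is not a leap year).
Jan 24 is 21 days after Jan 3; 21 mod 7 = 0, so Wednesday + 0 = Wednesday.
1599 mod 7 = 3, so 1599 days after a Wednesday is Wednesday + 3 = Saturday.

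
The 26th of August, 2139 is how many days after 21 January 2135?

Jan 21, 2135 → Jan 21, 2136: 365 days.
Jan 21, 2136 → Jan 21, 2137: 366 days (Feb 29, 2136 is in that span).
Jan 21, 2137 → Jan 21, 2138: 365 days.
Jan 21, 2138 → Jan 21, 2139: 365 days.
Jan 21, 2139 → Feb 21, 2139: 31 days (January has 31).
Feb 21, 2139 → Mar 21, 2139: 28 days (February has 28).
Mar 21, 2139 → Apr 21, 2139: 31 days (March has 31).
Apr 21, 2139 → May 21, 2139: 30 days (April has 30).
May 21, 2139 → Jun 21, 2139: 31 days (May has 31).
Jun 21, 2139 → Jul 21, 2139: 30 days (June has 30).
Jul 21, 2139 → Aug 21, 2139: 31 days (July has 31).
Aug 21, 2139 → Aug 26, 2139: 5 days.
Total: 1678 days.

1678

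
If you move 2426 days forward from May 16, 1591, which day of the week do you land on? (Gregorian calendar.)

May 16, 1591 is a Thursday.
2426 mod 7 = 4, so 2426 days after a Thursday is Thursday + 4 = Monday.

Monday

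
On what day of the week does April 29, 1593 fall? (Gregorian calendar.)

Thursday

Doomsday rule: the anchor day for the 1500s is Wednesday. For year 93: 93÷12 = 7 r 9, and 9÷4 = 2, so 7+9+2 = 18.
Wednesday + 18 ≡ Sunday — that's 1593's doomsday.
In April the doomsday date is Apr 4.
Apr 29 is 25 days after Apr 4; 25 mod 7 = 4, so Sunday + 4 = Thursday.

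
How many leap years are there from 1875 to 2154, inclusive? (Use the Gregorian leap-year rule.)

68

Multiples of 4 in [1875,2154]: 70.
Of those, multiples of 100: 3 (not leap unless ÷400).
Multiples of 400: 1.
Leap years = 70 − 3 + 1 = 68.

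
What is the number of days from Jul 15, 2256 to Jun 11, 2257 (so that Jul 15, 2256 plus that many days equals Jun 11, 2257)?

Jul 15, 2256 → Aug 15, 2256: 31 days (July has 31).
Aug 15, 2256 → Sep 15, 2256: 31 days (August has 31).
Sep 15, 2256 → Oct 15, 2256: 30 days (September has 30).
Oct 15, 2256 → Nov 15, 2256: 31 days (October has 31).
Nov 15, 2256 → Dec 15, 2256: 30 days (November has 30).
Dec 15, 2256 → Jan 15, 2257: 31 days (December has 31).
Jan 15, 2257 → Feb 15, 2257: 31 days (January has 31).
Feb 15, 2257 → Mar 15, 2257: 28 days (February has 28).
Mar 15, 2257 → Apr 15, 2257: 31 days (March has 31).
Apr 15, 2257 → May 15, 2257: 30 days (April has 30).
May 15, 2257 → Jun 11, 2257: 27 days.
Total: 331 days.

331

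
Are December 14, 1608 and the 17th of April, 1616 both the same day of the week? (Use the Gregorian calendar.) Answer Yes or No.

Yes

From Dec 14, 1608 to Apr 17, 1616 is 2681 days.
2681 mod 7 = 0, so they are the same weekday.
(Dec 14, 1608 is a Sunday; Apr 17, 1616 is a Sunday.)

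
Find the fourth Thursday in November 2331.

November 1, 2331 is a Sunday.
The first Thursday is therefore November 5 (4 days later).
The fourth Thursday is 5 + 3×7 = November 26.

November 26, 2331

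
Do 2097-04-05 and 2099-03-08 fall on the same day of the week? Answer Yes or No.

No

From Apr 5, 2097 to Mar 8, 2099 is 702 days.
702 mod 7 = 2, so they are different weekdays.
(Apr 5, 2097 is a Friday; Mar 8, 2099 is a Sunday.)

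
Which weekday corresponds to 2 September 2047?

Doomsday rule: the anchor day for the 2000s is Tuesday. For year 47: 47÷12 = 3 r 11, and 11÷4 = 2, so 3+11+2 = 16.
Tuesday + 16 ≡ Thursday — that's 2047's doomsday.
In September the doomsday date is Sep 5.
Sep 2 is 3 days before Sep 5; 3 mod 7 = 3, so Thursday − 3 = Monday.

Monday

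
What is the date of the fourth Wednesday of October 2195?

October 1, 2195 is a Thursday.
The first Wednesday is therefore October 7 (6 days later).
The fourth Wednesday is 7 + 3×7 = October 28.

October 28, 2195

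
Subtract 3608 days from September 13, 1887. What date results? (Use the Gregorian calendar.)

October 27, 1877

−365 (one year) → Sep 13, 1886 (3243 left).
−365 (one year) → Sep 13, 1885 (2878 left).
−365 (one year) → Sep 13, 1884 (2513 left).
−366 (one year; includes Feb 29, 1884) → Sep 13, 1883 (2147 left).
−365 (one year) → Sep 13, 1882 (1782 left).
−365 (one year) → Sep 13, 1881 (1417 left).
−365 (one year) → Sep 13, 1880 (1052 left).
−366 (one year; includes Feb 29, 1880) → Sep 13, 1879 (686 left).
−365 (one year) → Sep 13, 1878 (321 left).
−13 → Aug 31, 1878 (end of Aug, 31 days; 308 left).
−31 → Jul 31, 1878 (end of Jul, 31 days; 277 left).
−31 → Jun 30, 1878 (end of Jun, 30 days; 246 left).
−30 → May 31, 1878 (end of May, 31 days; 216 left).
−31 → Apr 30, 1878 (end of Apr, 30 days; 185 left).
−30 → Mar 31, 1878 (end of Mar, 31 days; 155 left).
−31 → Feb 28, 1878 (end of Feb, 28 days; 124 left).
−28 → Jan 31, 1878 (end of Jan, 31 days; 96 left).
−31 → Dec 31, 1877 (end of Dec, 31 days; 65 left).
−31 → Nov 30, 1877 (end of Nov, 30 days; 34 left).
−30 → Oct 31, 1877 (end of Oct, 31 days; 4 left).
−4 → Oct 27, 1877.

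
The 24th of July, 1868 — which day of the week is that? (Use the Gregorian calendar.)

Doomsday rule: the anchor day for the 1800s is Friday. For year 68: 68÷12 = 5 r 8, and 8÷4 = 2, so 5+8+2 = 15.
Friday + 15 ≡ Saturday — that's 1868's doomsday.
In July the doomsday date is Jul 11.
Jul 24 is 13 days after Jul 11; 13 mod 7 = 6, so Saturday + 6 = Friday.

Friday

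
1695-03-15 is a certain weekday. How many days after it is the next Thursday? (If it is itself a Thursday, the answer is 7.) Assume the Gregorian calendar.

Mar 15, 1695 is a Tuesday.
From Tuesday to the next Thursday is 2 days.

2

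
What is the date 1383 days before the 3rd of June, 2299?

−365 (one year) → Jun 3, 2298 (1018 left).
−365 (one year) → Jun 3, 2297 (653 left).
−365 (one year) → Jun 3, 2296 (288 left).
−3 → May 31, 2296 (end of May, 31 days; 285 left).
−31 → Apr 30, 2296 (end of Apr, 30 days; 254 left).
−30 → Mar 31, 2296 (end of Mar, 31 days; 224 left).
−31 → Feb 29, 2296 (end of Feb, 29 days; 193 left).
−29 → Jan 31, 2296 (end of Jan, 31 days; 164 left).
−31 → Dec 31, 2295 (end of Dec, 31 days; 133 left).
−31 → Nov 30, 2295 (end of Nov, 30 days; 102 left).
−30 → Oct 31, 2295 (end of Oct, 31 days; 72 left).
−31 → Sep 30, 2295 (end of Sep, 30 days; 41 left).
−30 → Aug 31, 2295 (end of Aug, 31 days; 11 left).
−11 → Aug 20, 2295.

August 20, 2295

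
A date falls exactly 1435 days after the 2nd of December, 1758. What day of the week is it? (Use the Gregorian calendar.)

Dec 2, 1758 is a Saturday.
1435 mod 7 = 0, so 1435 days after a Saturday is Saturday + 0 = Saturday.

Saturday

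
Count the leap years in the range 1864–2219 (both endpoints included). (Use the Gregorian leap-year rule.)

86

Multiples of 4 in [1864,2219]: 89.
Of those, multiples of 100: 4 (not leap unless ÷400).
Multiples of 400: 1.
Leap years = 89 − 4 + 1 = 86.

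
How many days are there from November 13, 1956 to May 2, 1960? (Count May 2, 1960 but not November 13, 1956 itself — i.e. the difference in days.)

1266

Nov 13, 1956 → Nov 13, 1957: 365 days.
Nov 13, 1957 → Nov 13, 1958: 365 days.
Nov 13, 1958 → Nov 13, 1959: 365 days.
Nov 13, 1959 → Dec 13, 1959: 30 days (November has 30).
Dec 13, 1959 → Jan 13, 1960: 31 days (December has 31).
Jan 13, 1960 → Feb 13, 1960: 31 days (January has 31).
Feb 13, 1960 → Mar 13, 1960: 29 days (February has 29).
Mar 13, 1960 → Apr 13, 1960: 31 days (March has 31).
Apr 13, 1960 → May 2, 1960: 19 days.
Total: 1266 days.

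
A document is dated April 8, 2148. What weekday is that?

Monday

Doomsday rule: the anchor day for the 2100s is Sunday. For year 48: 48÷12 = 4 r 0, and 0÷4 = 0, so 4+0+0 = 4.
Sunday + 4 ≡ Thursday — that's 2148's doomsday.
In April the doomsday date is Apr 4.
Apr 8 is 4 days after Apr 4; 4 mod 7 = 4, so Thursday + 4 = Monday.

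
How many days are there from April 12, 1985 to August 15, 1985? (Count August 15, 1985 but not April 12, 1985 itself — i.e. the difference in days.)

125

Apr 12, 1985 → May 12, 1985: 30 days (April has 30).
May 12, 1985 → Jun 12, 1985: 31 days (May has 31).
Jun 12, 1985 → Jul 12, 1985: 30 days (June has 30).
Jul 12, 1985 → Aug 12, 1985: 31 days (July has 31).
Aug 12, 1985 → Aug 15, 1985: 3 days.
Total: 125 days.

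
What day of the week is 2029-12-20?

January 1, 2029 is a Monday.
Jan 1, 2029 → Feb 1, 2029: 31 days (January has 31).
Feb 1, 2029 → Mar 1, 2029: 28 days (February has 28).
Mar 1, 2029 → Apr 1, 2029: 31 days (March has 31).
Apr 1, 2029 → May 1, 2029: 30 days (April has 30).
May 1, 2029 → Jun 1, 2029: 31 days (May has 31).
Jun 1, 2029 → Jul 1, 2029: 30 days (June has 30).
Jul 1, 2029 → Aug 1, 2029: 31 days (July has 31).
Aug 1, 2029 → Sep 1, 2029: 31 days (August has 31).
Sep 1, 2029 → Oct 1, 2029: 30 days (September has 30).
Oct 1, 2029 → Nov 1, 2029: 31 days (October has 31).
Nov 1, 2029 → Dec 1, 2029: 30 days (November has 30).
Dec 1, 2029 → Dec 20, 2029: 19 days.
Total: 353 days.
353 mod 7 = 3, so Monday + 3 = Thursday.

Thursday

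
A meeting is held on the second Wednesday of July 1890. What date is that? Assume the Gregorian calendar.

July 1, 1890 is a Tuesday.
The first Wednesday is therefore July 2 (1 days later).
The second Wednesday is 2 + 1×7 = July 9.

July 9, 1890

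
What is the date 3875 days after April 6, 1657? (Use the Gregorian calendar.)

+365 (one year) → Apr 6, 1658 (3510 left).
+365 (one year) → Apr 6, 1659 (3145 left).
+366 (one year; includes Feb 29, 1660) → Apr 6, 1660 (2779 left).
+365 (one year) → Apr 6, 1661 (2414 left).
+365 (one year) → Apr 6, 1662 (2049 left).
+365 (one year) → Apr 6, 1663 (1684 left).
+366 (one year; includes Feb 29, 1664) → Apr 6, 1664 (1318 left).
+365 (one year) → Apr 6, 1665 (953 left).
+365 (one year) → Apr 6, 1666 (588 left).
+365 (one year) → Apr 6, 1667 (223 left).
Apr has 30 days: +25 → May 1, 1667 (198 left).
May has 31 days: +31 → Jun 1, 1667 (167 left).
Jun has 30 days: +30 → Jul 1, 1667 (137 left).
Jul has 31 days: +31 → Aug 1, 1667 (106 left).
Aug has 31 days: +31 → Sep 1, 1667 (75 left).
Sep has 30 days: +30 → Oct 1, 1667 (45 left).
Oct has 31 days: +31 → Nov 1, 1667 (14 left).
+14 → Nov 15, 1667.

November 15, 1667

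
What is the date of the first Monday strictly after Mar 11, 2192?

March 12, 2192

Mar 11, 2192 is a Sunday.
From Sunday to the next Monday is 1 day.
Mar 11, 2192 + 1 = Mar 12, 2192.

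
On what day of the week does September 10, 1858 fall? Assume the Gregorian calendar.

Friday

Doomsday rule: the anchor day for the 1800s is Friday. For year 58: 58÷12 = 4 r 10, and 10÷4 = 2, so 4+10+2 = 16.
Friday + 16 ≡ Sunday — that's 1858's doomsday.
In September the doomsday date is Sep 5.
Sep 10 is 5 days after Sep 5; 5 mod 7 = 5, so Sunday + 5 = Friday.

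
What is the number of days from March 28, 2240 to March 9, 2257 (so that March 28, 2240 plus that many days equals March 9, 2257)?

6190

Mar 28, 2240 → Mar 28, 2241: 365 days.
Mar 28, 2241 → Mar 28, 2242: 365 days.
Mar 28, 2242 → Mar 28, 2243: 365 days.
Mar 28, 2243 → Mar 28, 2244: 366 days (Feb 29, 2244 is in that span).
Mar 28, 2244 → Mar 28, 2245: 365 days.
Mar 28, 2245 → Mar 28, 2246: 365 days.
Mar 28, 2246 → Mar 28, 2247: 365 days.
Mar 28, 2247 → Mar 28, 2248: 366 days (Feb 29, 2248 is in that span).
Mar 28, 2248 → Mar 28, 2249: 365 days.
Mar 28, 2249 → Mar 28, 2250: 365 days.
Mar 28, 2250 → Mar 28, 2251: 365 days.
Mar 28, 2251 → Mar 28, 2252: 366 days (Feb 29, 2252 is in that span).
Mar 28, 2252 → Mar 28, 2253: 365 days.
Mar 28, 2253 → Mar 28, 2254: 365 days.
Mar 28, 2254 → Mar 28, 2255: 365 days.
Mar 28, 2255 → Mar 28, 2256: 366 days (Feb 29, 2256 is in that span).
Mar 28, 2256 → Apr 28, 2256: 31 days (March has 31).
Apr 28, 2256 → May 28, 2256: 30 days (April has 30).
May 28, 2256 → Jun 28, 2256: 31 days (May has 31).
Jun 28, 2256 → Jul 28, 2256: 30 days (June has 30).
Jul 28, 2256 → Aug 28, 2256: 31 days (July has 31).
Aug 28, 2256 → Sep 28, 2256: 31 days (August has 31).
Sep 28, 2256 → Oct 28, 2256: 30 days (September has 30).
Oct 28, 2256 → Nov 28, 2256: 31 days (October has 31).
Nov 28, 2256 → Dec 28, 2256: 30 days (November has 30).
Dec 28, 2256 → Jan 28, 2257: 31 days (December has 31).
Jan 28, 2257 → Feb 28, 2257: 31 days (January has 31).
Feb 28, 2257 → Mar 9, 2257: 9 days.
Total: 6190 days.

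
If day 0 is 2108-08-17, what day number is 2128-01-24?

Aug 17, 2108 → Aug 17, 2109: 365 days.
Aug 17, 2109 → Aug 17, 2110: 365 days.
Aug 17, 2110 → Aug 17, 2111: 365 days.
Aug 17, 2111 → Aug 17, 2112: 366 days (Feb 29, 2112 is in that span).
Aug 17, 2112 → Aug 17, 2113: 365 days.
Aug 17, 2113 → Aug 17, 2114: 365 days.
Aug 17, 2114 → Aug 17, 2115: 365 days.
Aug 17, 2115 → Aug 17, 2116: 366 days (Feb 29, 2116 is in that span).
Aug 17, 2116 → Aug 17, 2117: 365 days.
Aug 17, 2117 → Aug 17, 2118: 365 days.
Aug 17, 2118 → Aug 17, 2119: 365 days.
Aug 17, 2119 → Aug 17, 2120: 366 days (Feb 29, 2120 is in that span).
Aug 17, 2120 → Aug 17, 2121: 365 days.
Aug 17, 2121 → Aug 17, 2122: 365 days.
Aug 17, 2122 → Aug 17, 2123: 365 days.
Aug 17, 2123 → Aug 17, 2124: 366 days (Feb 29, 2124 is in that span).
Aug 17, 2124 → Aug 17, 2125: 365 days.
Aug 17, 2125 → Aug 17, 2126: 365 days.
Aug 17, 2126 → Aug 17, 2127: 365 days.
Aug 17, 2127 → Sep 17, 2127: 31 days (August has 31).
Sep 17, 2127 → Oct 17, 2127: 30 days (September has 30).
Oct 17, 2127 → Nov 17, 2127: 31 days (October has 31).
Nov 17, 2127 → Dec 17, 2127: 30 days (November has 30).
Dec 17, 2127 → Jan 17, 2128: 31 days (December has 31).
Jan 17, 2128 → Jan 24, 2128: 7 days.
Total: 7099 days.

7099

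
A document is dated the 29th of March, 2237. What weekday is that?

Doomsday rule: the anchor day for the 2200s is Friday. For year 37: 37÷12 = 3 r 1, and 1÷4 = 0, so 3+1+0 = 4.
Friday + 4 ≡ Tuesday — that's 2237's doomsday.
In March the doomsday date is Mar 14.
Mar 29 is 15 days after Mar 14; 15 mod 7 = 1, so Tuesday + 1 = Wednesday.

Wednesday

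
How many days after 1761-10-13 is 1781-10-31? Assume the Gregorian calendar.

7323

Oct 13, 1761 → Oct 13, 1762: 365 days.
Oct 13, 1762 → Oct 13, 1763: 365 days.
Oct 13, 1763 → Oct 13, 1764: 366 days (Feb 29, 1764 is in that span).
Oct 13, 1764 → Oct 13, 1765: 365 days.
Oct 13, 1765 → Oct 13, 1766: 365 days.
Oct 13, 1766 → Oct 13, 1767: 365 days.
Oct 13, 1767 → Oct 13, 1768: 366 days (Feb 29, 1768 is in that span).
Oct 13, 1768 → Oct 13, 1769: 365 days.
Oct 13, 1769 → Oct 13, 1770: 365 days.
Oct 13, 1770 → Oct 13, 1771: 365 days.
Oct 13, 1771 → Oct 13, 1772: 366 days (Feb 29, 1772 is in that span).
Oct 13, 1772 → Oct 13, 1773: 365 days.
Oct 13, 1773 → Oct 13, 1774: 365 days.
Oct 13, 1774 → Oct 13, 1775: 365 days.
Oct 13, 1775 → Oct 13, 1776: 366 days (Feb 29, 1776 is in that span).
Oct 13, 1776 → Oct 13, 1777: 365 days.
Oct 13, 1777 → Oct 13, 1778: 365 days.
Oct 13, 1778 → Oct 13, 1779: 365 days.
Oct 13, 1779 → Oct 13, 1780: 366 days (Feb 29, 1780 is in that span).
Oct 13, 1780 → Nov 13, 1780: 31 days (October has 31).
Nov 13, 1780 → Dec 13, 1780: 30 days (November has 30).
Dec 13, 1780 → Jan 13, 1781: 31 days (December has 31).
Jan 13, 1781 → Feb 13, 1781: 31 days (January has 31).
Feb 13, 1781 → Mar 13, 1781: 28 days (February has 28).
Mar 13, 1781 → Apr 13, 1781: 31 days (March has 31).
Apr 13, 1781 → May 13, 1781: 30 days (April has 30).
May 13, 1781 → Jun 13, 1781: 31 days (May has 31).
Jun 13, 1781 → Jul 13, 1781: 30 days (June has 30).
Jul 13, 1781 → Aug 13, 1781: 31 days (July has 31).
Aug 13, 1781 → Sep 13, 1781: 31 days (August has 31).
Sep 13, 1781 → Oct 13, 1781: 30 days (September has 30).
Oct 13, 1781 → Oct 31, 1781: 18 days.
Total: 7323 days.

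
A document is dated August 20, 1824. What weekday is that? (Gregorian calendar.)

Doomsday rule: the anchor day for the 1800s is Friday. For year 24: 24÷12 = 2 r 0, and 0÷4 = 0, so 2+0+0 = 2.
Friday + 2 ≡ Sunday — that's 1824's doomsday.
In August the doomsday date is Aug 8.
Aug 20 is 12 days after Aug 8; 12 mod 7 = 5, so Sunday + 5 = Friday.

Friday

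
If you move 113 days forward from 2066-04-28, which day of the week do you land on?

Thursday

First find the weekday of Apr 28, 2066. Doomsday rule: the anchor day for the 2000s is Tuesday. For year 66: 66÷12 = 5 r 6, and 6÷4 = 1, so 5+6+1 = 12.
Tuesday + 12 ≡ Sunday — that's 2066's doomsday.
In April the doomsday date is Apr 4.
Apr 28 is 24 days after Apr 4; 24 mod 7 = 3, so Sunday + 3 = Wednesday.
113 mod 7 = 1, so 113 days after a Wednesday is Wednesday + 1 = Thursday.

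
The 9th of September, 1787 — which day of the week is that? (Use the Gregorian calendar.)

Doomsday rule: the anchor day for the 1700s is Sunday. For year 87: 87÷12 = 7 r 3, and 3÷4 = 0, so 7+3+0 = 10.
Sunday + 10 ≡ Wednesday — that's 1787's doomsday.
In September the doomsday date is Sep 5.
Sep 9 is 4 days after Sep 5; 4 mod 7 = 4, so Wednesday + 4 = Sunday.

Sunday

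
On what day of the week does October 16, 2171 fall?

Doomsday rule: the anchor day for the 2100s is Sunday. For year 71: 71÷12 = 5 r 11, and 11÷4 = 2, so 5+11+2 = 18.
Sunday + 18 ≡ Thursday — that's 2171's doomsday.
In October the doomsday date is Oct 10.
Oct 16 is 6 days after Oct 10; 6 mod 7 = 6, so Thursday + 6 = Wednesday.

Wednesday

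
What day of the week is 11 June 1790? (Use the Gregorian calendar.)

Friday

Doomsday rule: the anchor day for the 1700s is Sunday. For year 90: 90÷12 = 7 r 6, and 6÷4 = 1, so 7+6+1 = 14.
Sunday + 14 ≡ Sunday — that's 1790's doomsday.
In June the doomsday date is Jun 6.
Jun 11 is 5 days after Jun 6; 5 mod 7 = 5, so Sunday + 5 = Friday.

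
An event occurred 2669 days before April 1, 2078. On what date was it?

December 10, 2070

−365 (one year) → Apr 1, 2077 (2304 left).
−365 (one year) → Apr 1, 2076 (1939 left).
−366 (one year; includes Feb 29, 2076) → Apr 1, 2075 (1573 left).
−365 (one year) → Apr 1, 2074 (1208 left).
−365 (one year) → Apr 1, 2073 (843 left).
−365 (one year) → Apr 1, 2072 (478 left).
−366 (one year; includes Feb 29, 2072) → Apr 1, 2071 (112 left).
−1 → Mar 31, 2071 (end of Mar, 31 days; 111 left).
−31 → Feb 28, 2071 (end of Feb, 28 days; 80 left).
−28 → Jan 31, 2071 (end of Jan, 31 days; 52 left).
−31 → Dec 31, 2070 (end of Dec, 31 days; 21 left).
−21 → Dec 10, 2070.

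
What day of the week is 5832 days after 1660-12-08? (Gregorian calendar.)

Thursday

Dec 8, 1660 is a Wednesday.
5832 mod 7 = 1, so 5832 days after a Wednesday is Wednesday + 1 = Thursday.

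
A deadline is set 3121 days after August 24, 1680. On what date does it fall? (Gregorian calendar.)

+365 (one year) → Aug 24, 1681 (2756 left).
+365 (one year) → Aug 24, 1682 (2391 left).
+365 (one year) → Aug 24, 1683 (2026 left).
+366 (one year; includes Feb 29, 1684) → Aug 24, 1684 (1660 left).
+365 (one year) → Aug 24, 1685 (1295 left).
+365 (one year) → Aug 24, 1686 (930 left).
+365 (one year) → Aug 24, 1687 (565 left).
+366 (one year; includes Feb 29, 1688) → Aug 24, 1688 (199 left).
Aug has 31 days: +8 → Sep 1, 1688 (191 left).
Sep has 30 days: +30 → Oct 1, 1688 (161 left).
Oct has 31 days: +31 → Nov 1, 1688 (130 left).
Nov has 30 days: +30 → Dec 1, 1688 (100 left).
Dec has 31 days: +31 → Jan 1, 1689 (69 left).
Jan has 31 days: +31 → Feb 1, 1689 (38 left).
Feb has 28 days: +28 → Mar 1, 1689 (10 left).
+10 → Mar 11, 1689.

March 11, 1689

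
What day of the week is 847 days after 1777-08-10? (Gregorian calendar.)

Sunday

First find the weekday of Aug 10, 1777. Doomsday rule: the anchor day for the 1700s is Sunday. For year 77: 77÷12 = 6 r 5, and 5÷4 = 1, so 6+5+1 = 12.
Sunday + 12 ≡ Friday — that's 1777's doomsday.
In August the doomsday date is Aug 8.
Aug 10 is 2 days after Aug 8; 2 mod 7 = 2, so Friday + 2 = Sunday.
847 mod 7 = 0, so 847 days after a Sunday is Sunday + 0 = Sunday.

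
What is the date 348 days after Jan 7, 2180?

Jan has 31 days: +25 → Feb 1, 2180 (323 left).
Feb has 29 days: +29 → Mar 1, 2180 (294 left).
Mar has 31 days: +31 → Apr 1, 2180 (263 left).
Apr has 30 days: +30 → May 1, 2180 (233 left).
May has 31 days: +31 → Jun 1, 2180 (202 left).
Jun has 30 days: +30 → Jul 1, 2180 (172 left).
Jul has 31 days: +31 → Aug 1, 2180 (141 left).
Aug has 31 days: +31 → Sep 1, 2180 (110 left).
Sep has 30 days: +30 → Oct 1, 2180 (80 left).
Oct has 31 days: +31 → Nov 1, 2180 (49 left).
Nov has 30 days: +30 → Dec 1, 2180 (19 left).
+19 → Dec 20, 2180.

December 20, 2180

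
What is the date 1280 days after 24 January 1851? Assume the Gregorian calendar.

+365 (one year) → Jan 24, 1852 (915 left).
+366 (one year; includes Feb 29, 1852) → Jan 24, 1853 (549 left).
+365 (one year) → Jan 24, 1854 (184 left).
Jan has 31 days: +8 → Feb 1, 1854 (176 left).
Feb has 28 days: +28 → Mar 1, 1854 (148 left).
Mar has 31 days: +31 → Apr 1, 1854 (117 left).
Apr has 30 days: +30 → May 1, 1854 (87 left).
May has 31 days: +31 → Jun 1, 1854 (56 left).
Jun has 30 days: +30 → Jul 1, 1854 (26 left).
+26 → Jul 27, 1854.

July 27, 1854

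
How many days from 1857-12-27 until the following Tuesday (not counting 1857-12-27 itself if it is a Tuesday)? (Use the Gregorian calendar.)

Dec 27, 1857 is a Sunday.
From Sunday to the next Tuesday is 2 days.

2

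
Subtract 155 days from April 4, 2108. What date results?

November 1, 2107

−4 → Mar 31, 2108 (end of Mar, 31 days; 151 left).
−31 → Feb 29, 2108 (end of Feb, 29 days; 120 left).
−29 → Jan 31, 2108 (end of Jan, 31 days; 91 left).
−31 → Dec 31, 2107 (end of Dec, 31 days; 60 left).
−31 → Nov 30, 2107 (end of Nov, 30 days; 29 left).
−29 → Nov 1, 2107.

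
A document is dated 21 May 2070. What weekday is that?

January 1, 2070 is a Wednesday.
Jan 1, 2070 → Feb 1, 2070: 31 days (January has 31).
Feb 1, 2070 → Mar 1, 2070: 28 days (February has 28).
Mar 1, 2070 → Apr 1, 2070: 31 days (March has 31).
Apr 1, 2070 → May 1, 2070: 30 days (April has 30).
May 1, 2070 → May 21, 2070: 20 days.
Total: 140 days.
140 mod 7 = 0, so Wednesday + 0 = Wednesday.

Wednesday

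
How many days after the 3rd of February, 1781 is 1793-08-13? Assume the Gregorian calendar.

Feb 3, 1781 → Feb 3, 1782: 365 days.
Feb 3, 1782 → Feb 3, 1783: 365 days.
Feb 3, 1783 → Feb 3, 1784: 365 days.
Feb 3, 1784 → Feb 3, 1785: 366 days (Feb 29, 1784 is in that span).
Feb 3, 1785 → Feb 3, 1786: 365 days.
Feb 3, 1786 → Feb 3, 1787: 365 days.
Feb 3, 1787 → Feb 3, 1788: 365 days.
Feb 3, 1788 → Feb 3, 1789: 366 days (Feb 29, 1788 is in that span).
Feb 3, 1789 → Feb 3, 1790: 365 days.
Feb 3, 1790 → Feb 3, 1791: 365 days.
Feb 3, 1791 → Feb 3, 1792: 365 days.
Feb 3, 1792 → Feb 3, 1793: 366 days (Feb 29, 1792 is in that span).
Feb 3, 1793 → Mar 3, 1793: 28 days (February has 28).
Mar 3, 1793 → Apr 3, 1793: 31 days (March has 31).
Apr 3, 1793 → May 3, 1793: 30 days (April has 30).
May 3, 1793 → Jun 3, 1793: 31 days (May has 31).
Jun 3, 1793 → Jul 3, 1793: 30 days (June has 30).
Jul 3, 1793 → Aug 3, 1793: 31 days (July has 31).
Aug 3, 1793 → Aug 13, 1793: 10 days.
Total: 4574 days.

4574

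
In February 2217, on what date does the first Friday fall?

February 7, 2217

February 1, 2217 is a Saturday.
The first Friday is therefore February 7 (6 days later).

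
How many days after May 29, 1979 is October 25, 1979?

149

May 29, 1979 → Jun 29, 1979: 31 days (May has 31).
Jun 29, 1979 → Jul 29, 1979: 30 days (June has 30).
Jul 29, 1979 → Aug 29, 1979: 31 days (July has 31).
Aug 29, 1979 → Sep 29, 1979: 31 days (August has 31).
Sep 29, 1979 → Oct 25, 1979: 26 days.
Total: 149 days.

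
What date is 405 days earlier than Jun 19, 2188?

May 11, 2187

−366 (one year; includes Feb 29, 2188) → Jun 19, 2187 (39 left).
−19 → May 31, 2187 (end of May, 31 days; 20 left).
−20 → May 11, 2187.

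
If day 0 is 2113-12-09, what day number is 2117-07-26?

1325

Dec 9, 2113 → Dec 9, 2114: 365 days.
Dec 9, 2114 → Dec 9, 2115: 365 days.
Dec 9, 2115 → Dec 9, 2116: 366 days (Feb 29, 2116 is in that span).
Dec 9, 2116 → Jan 9, 2117: 31 days (December has 31).
Jan 9, 2117 → Feb 9, 2117: 31 days (January has 31).
Feb 9, 2117 → Mar 9, 2117: 28 days (February has 28).
Mar 9, 2117 → Apr 9, 2117: 31 days (March has 31).
Apr 9, 2117 → May 9, 2117: 30 days (April has 30).
May 9, 2117 → Jun 9, 2117: 31 days (May has 31).
Jun 9, 2117 → Jul 9, 2117: 30 days (June has 30).
Jul 9, 2117 → Jul 26, 2117: 17 days.
Total: 1325 days.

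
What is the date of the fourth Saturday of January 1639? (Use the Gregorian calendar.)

January 22, 1639

January 1, 1639 is a Saturday.
The first Saturday is therefore January 1 (same day).
The fourth Saturday is 1 + 3×7 = January 22.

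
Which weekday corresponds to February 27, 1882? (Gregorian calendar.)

Monday

January 1, 1882 is a Sunday.
Jan 1, 1882 → Feb 1, 1882: 31 days (January has 31).
Feb 1, 1882 → Feb 27, 1882: 26 days.
Total: 57 days.
57 mod 7 = 1, so Sunday + 1 = Monday.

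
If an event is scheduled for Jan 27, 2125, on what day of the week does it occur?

Saturday

Doomsday rule: the anchor day for the 2100s is Sunday. For year 25: 25÷12 = 2 r 1, and 1÷4 = 0, so 2+1+0 = 3.
Sunday + 3 ≡ Wednesday — that's 2125's doomsday.
In January the doomsday date is Jan 3 (2125 is not a leap year).
Jan 27 is 24 days after Jan 3; 24 mod 7 = 3, so Wednesday + 3 = Saturday.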